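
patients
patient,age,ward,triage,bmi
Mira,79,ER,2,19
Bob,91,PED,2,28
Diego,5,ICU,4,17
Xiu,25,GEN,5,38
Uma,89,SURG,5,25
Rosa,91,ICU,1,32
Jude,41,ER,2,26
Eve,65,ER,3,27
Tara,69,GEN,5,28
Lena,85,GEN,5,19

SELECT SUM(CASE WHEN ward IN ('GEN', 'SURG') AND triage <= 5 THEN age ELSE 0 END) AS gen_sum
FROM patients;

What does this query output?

patient=Mira: ✗
patient=Bob: ✗
patient=Diego: ✗
patient=Xiu: ✓ → 25
patient=Uma: ✓ → 89
patient=Rosa: ✗
patient=Jude: ✗
patient=Eve: ✗
patient=Tara: ✓ → 69
patient=Lena: ✓ → 85
gen_sum = 25 + 89 + 69 + 85 = 268

268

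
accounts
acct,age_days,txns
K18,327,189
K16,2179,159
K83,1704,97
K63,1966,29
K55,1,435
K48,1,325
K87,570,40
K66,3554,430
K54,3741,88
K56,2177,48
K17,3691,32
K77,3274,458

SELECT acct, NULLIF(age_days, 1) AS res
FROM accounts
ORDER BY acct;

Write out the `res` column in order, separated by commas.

2179, 3691, 327, NULL, 3741, NULL, 2177, 1966, 3554, 3274, 1704, 570

acct=K16: age_days=2179 vs 1: differ → 2179
acct=K17: age_days=3691 vs 1: differ → 3691
acct=K18: age_days=327 vs 1: differ → 327
acct=K48: age_days=1 vs 1: equal → NULL
acct=K54: age_days=3741 vs 1: differ → 3741
acct=K55: age_days=1 vs 1: equal → NULL
acct=K56: age_days=2177 vs 1: differ → 2177
acct=K63: age_days=1966 vs 1: differ → 1966
acct=K66: age_days=3554 vs 1: differ → 3554
acct=K77: age_days=3274 vs 1: differ → 3274
acct=K83: age_days=1704 vs 1: differ → 1704
acct=K87: age_days=570 vs 1: differ → 570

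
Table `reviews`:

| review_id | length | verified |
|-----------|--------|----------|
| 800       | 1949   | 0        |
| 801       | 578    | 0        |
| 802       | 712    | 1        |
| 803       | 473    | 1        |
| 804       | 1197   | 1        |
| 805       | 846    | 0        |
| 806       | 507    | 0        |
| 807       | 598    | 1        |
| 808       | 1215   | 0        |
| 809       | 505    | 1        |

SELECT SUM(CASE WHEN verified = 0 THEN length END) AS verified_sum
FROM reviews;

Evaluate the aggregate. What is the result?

review_id=800: ✓ → 1949
review_id=801: ✓ → 578
review_id=802: ✗
review_id=803: ✗
review_id=804: ✗
review_id=805: ✓ → 846
review_id=806: ✓ → 507
review_id=807: ✗
review_id=808: ✓ → 1215
review_id=809: ✗
verified_sum = 1949 + 578 + 846 + 507 + 1215 = 5095

5095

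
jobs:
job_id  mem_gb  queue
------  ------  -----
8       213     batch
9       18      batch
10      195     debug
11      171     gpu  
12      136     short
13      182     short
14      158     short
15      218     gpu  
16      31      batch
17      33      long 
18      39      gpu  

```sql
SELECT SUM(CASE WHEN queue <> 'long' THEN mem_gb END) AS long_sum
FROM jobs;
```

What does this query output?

job_id=8: ✓ → 213
job_id=9: ✓ → 18
job_id=10: ✓ → 195
job_id=11: ✓ → 171
job_id=12: ✓ → 136
job_id=13: ✓ → 182
job_id=14: ✓ → 158
job_id=15: ✓ → 218
job_id=16: ✓ → 31
job_id=17: ✗
job_id=18: ✓ → 39
long_sum = 213 + 18 + 195 + 171 + 136 + 182 + 158 + 218 + 31 + 39 = 1361

1361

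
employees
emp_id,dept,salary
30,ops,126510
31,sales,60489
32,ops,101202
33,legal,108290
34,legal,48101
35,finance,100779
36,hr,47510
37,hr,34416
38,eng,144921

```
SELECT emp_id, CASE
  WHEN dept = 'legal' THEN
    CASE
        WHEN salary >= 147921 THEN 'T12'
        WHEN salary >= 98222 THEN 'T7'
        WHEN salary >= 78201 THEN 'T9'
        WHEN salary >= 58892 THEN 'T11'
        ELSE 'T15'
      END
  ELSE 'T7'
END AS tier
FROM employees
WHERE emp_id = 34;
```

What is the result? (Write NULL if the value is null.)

T15

emp_id = 34: dept=legal, salary=48101.
dept='legal' → inner[ELSE] → T15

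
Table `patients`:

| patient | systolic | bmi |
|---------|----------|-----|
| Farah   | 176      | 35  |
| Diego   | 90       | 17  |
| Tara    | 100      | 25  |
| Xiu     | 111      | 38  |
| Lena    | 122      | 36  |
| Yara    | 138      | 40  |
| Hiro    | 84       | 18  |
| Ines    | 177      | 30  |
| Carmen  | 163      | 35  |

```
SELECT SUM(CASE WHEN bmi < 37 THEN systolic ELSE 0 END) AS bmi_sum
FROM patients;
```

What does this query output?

patient=Farah: ✓ → 176
patient=Diego: ✓ → 90
patient=Tara: ✓ → 100
patient=Xiu: ✗
patient=Lena: ✓ → 122
patient=Yara: ✗
patient=Hiro: ✓ → 84
patient=Ines: ✓ → 177
patient=Carmen: ✓ → 163
bmi_sum = 176 + 90 + 100 + 122 + 84 + 177 + 163 = 912

912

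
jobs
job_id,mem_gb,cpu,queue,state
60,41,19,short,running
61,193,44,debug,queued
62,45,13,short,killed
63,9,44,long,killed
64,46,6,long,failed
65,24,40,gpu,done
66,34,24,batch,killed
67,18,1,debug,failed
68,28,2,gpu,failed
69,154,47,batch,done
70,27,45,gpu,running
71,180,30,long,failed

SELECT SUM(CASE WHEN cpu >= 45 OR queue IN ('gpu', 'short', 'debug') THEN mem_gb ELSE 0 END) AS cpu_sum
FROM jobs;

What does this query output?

job_id=60: ✓ → 41
job_id=61: ✓ → 193
job_id=62: ✓ → 45
job_id=63: ✗
job_id=64: ✗
job_id=65: ✓ → 24
job_id=66: ✗
job_id=67: ✓ → 18
job_id=68: ✓ → 28
job_id=69: ✓ → 154
job_id=70: ✓ → 27
job_id=71: ✗
cpu_sum = 41 + 193 + 45 + 24 + 18 + 28 + 154 + 27 = 530

530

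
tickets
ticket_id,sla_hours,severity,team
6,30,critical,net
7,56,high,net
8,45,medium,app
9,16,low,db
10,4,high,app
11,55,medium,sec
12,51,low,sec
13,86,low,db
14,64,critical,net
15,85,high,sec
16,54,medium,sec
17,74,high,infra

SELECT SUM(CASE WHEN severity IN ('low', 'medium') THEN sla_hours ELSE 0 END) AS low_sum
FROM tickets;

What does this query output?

307

ticket_id=6: ✗
ticket_id=7: ✗
ticket_id=8: ✓ → 45
ticket_id=9: ✓ → 16
ticket_id=10: ✗
ticket_id=11: ✓ → 55
ticket_id=12: ✓ → 51
ticket_id=13: ✓ → 86
ticket_id=14: ✗
ticket_id=15: ✗
ticket_id=16: ✓ → 54
ticket_id=17: ✗
low_sum = 45 + 16 + 55 + 51 + 86 + 54 = 307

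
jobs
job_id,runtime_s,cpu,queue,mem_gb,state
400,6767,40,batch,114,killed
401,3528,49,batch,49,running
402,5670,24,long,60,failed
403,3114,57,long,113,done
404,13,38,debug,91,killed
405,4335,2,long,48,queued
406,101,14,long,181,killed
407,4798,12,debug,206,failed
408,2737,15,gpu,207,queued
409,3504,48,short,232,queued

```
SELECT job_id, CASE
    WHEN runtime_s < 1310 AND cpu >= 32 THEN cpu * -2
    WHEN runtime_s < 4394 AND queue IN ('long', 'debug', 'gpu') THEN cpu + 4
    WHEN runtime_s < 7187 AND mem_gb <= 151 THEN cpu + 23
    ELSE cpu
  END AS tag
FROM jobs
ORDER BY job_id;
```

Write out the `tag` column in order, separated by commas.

job_id=400: runtime_s < 7187 AND mem_gb <= 151 → 63
job_id=401: runtime_s < 7187 AND mem_gb <= 151 → 72
job_id=402: runtime_s < 7187 AND mem_gb <= 151 → 47
job_id=403: runtime_s < 4394 AND queue IN ('long', 'debug', 'gpu') → 61
job_id=404: runtime_s < 1310 AND cpu >= 32 → -76
job_id=405: runtime_s < 4394 AND queue IN ('long', 'debug', 'gpu') → 6
job_id=406: runtime_s < 4394 AND queue IN ('long', 'debug', 'gpu') → 18
job_id=407: ELSE → 12
job_id=408: runtime_s < 4394 AND queue IN ('long', 'debug', 'gpu') → 19
job_id=409: ELSE → 48

63, 72, 47, 61, -76, 6, 18, 12, 19, 48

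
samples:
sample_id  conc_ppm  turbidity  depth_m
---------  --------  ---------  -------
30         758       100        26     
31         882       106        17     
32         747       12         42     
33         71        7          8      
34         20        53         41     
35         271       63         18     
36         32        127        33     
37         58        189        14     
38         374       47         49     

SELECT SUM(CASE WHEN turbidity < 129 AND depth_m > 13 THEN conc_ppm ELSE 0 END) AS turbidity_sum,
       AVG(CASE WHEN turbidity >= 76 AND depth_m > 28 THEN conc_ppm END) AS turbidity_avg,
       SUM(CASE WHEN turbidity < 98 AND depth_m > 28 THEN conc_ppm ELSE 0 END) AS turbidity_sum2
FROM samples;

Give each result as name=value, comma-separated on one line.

turbidity_sum=3084, turbidity_avg=32, turbidity_sum2=1141

[turbidity_sum: turbidity < 129 AND depth_m > 13]
sample_id=30: ✓ → 758
sample_id=31: ✓ → 882
sample_id=32: ✓ → 747
sample_id=33: ✗
sample_id=34: ✓ → 20
sample_id=35: ✓ → 271
sample_id=36: ✓ → 32
sample_id=37: ✗
sample_id=38: ✓ → 374
turbidity_sum = 758 + 882 + 747 + 20 + 271 + 32 + 374 = 3084
—
[turbidity_avg: turbidity >= 76 AND depth_m > 28]
sample_id=30: ✗
sample_id=31: ✗
sample_id=32: ✗
sample_id=33: ✗
sample_id=34: ✗
sample_id=35: ✗
sample_id=36: ✓ → 32
sample_id=37: ✗
sample_id=38: ✗
turbidity_avg = 32
—
[turbidity_sum2: turbidity < 98 AND depth_m > 28]
sample_id=30: ✗
sample_id=31: ✗
sample_id=32: ✓ → 747
sample_id=33: ✗
sample_id=34: ✓ → 20
sample_id=35: ✗
sample_id=36: ✗
sample_id=37: ✗
sample_id=38: ✓ → 374
turbidity_sum2 = 747 + 20 + 374 = 1141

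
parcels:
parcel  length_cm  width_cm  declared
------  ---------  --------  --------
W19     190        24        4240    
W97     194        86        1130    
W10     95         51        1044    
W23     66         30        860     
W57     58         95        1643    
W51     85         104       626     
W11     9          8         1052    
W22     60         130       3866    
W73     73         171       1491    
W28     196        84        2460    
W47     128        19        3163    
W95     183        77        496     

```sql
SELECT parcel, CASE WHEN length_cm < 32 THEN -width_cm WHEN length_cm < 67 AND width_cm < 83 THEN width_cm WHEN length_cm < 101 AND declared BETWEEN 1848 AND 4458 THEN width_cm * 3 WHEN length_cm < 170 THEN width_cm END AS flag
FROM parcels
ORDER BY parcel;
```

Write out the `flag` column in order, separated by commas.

parcel=W10: length_cm < 170 → 51
parcel=W11: length_cm < 32 → -8
parcel=W19: (no match → NULL) → NULL
parcel=W22: length_cm < 101 AND declared BETWEEN 1848 AND 4458 → 390
parcel=W23: length_cm < 67 AND width_cm < 83 → 30
parcel=W28: (no match → NULL) → NULL
parcel=W47: length_cm < 170 → 19
parcel=W51: length_cm < 170 → 104
parcel=W57: length_cm < 170 → 95
parcel=W73: length_cm < 170 → 171
parcel=W95: (no match → NULL) → NULL
parcel=W97: (no match → NULL) → NULL

51, -8, NULL, 390, 30, NULL, 19, 104, 95, 171, NULL, NULL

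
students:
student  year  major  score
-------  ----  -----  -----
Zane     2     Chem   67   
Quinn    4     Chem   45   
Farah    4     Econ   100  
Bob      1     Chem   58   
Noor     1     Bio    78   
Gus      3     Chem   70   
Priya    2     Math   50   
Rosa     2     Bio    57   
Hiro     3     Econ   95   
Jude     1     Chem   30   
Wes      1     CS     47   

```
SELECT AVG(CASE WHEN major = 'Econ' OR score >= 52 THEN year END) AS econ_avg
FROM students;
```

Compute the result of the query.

2.2857142857

student=Zane: ✓ → 2
student=Quinn: ✗
student=Farah: ✓ → 4
student=Bob: ✓ → 1
student=Noor: ✓ → 1
student=Gus: ✓ → 3
student=Priya: ✗
student=Rosa: ✓ → 2
student=Hiro: ✓ → 3
student=Jude: ✗
student=Wes: ✗
econ_avg = (2 + 4 + 1 + 1 + 3 + 2 + 3) / 7 = 2.2857142857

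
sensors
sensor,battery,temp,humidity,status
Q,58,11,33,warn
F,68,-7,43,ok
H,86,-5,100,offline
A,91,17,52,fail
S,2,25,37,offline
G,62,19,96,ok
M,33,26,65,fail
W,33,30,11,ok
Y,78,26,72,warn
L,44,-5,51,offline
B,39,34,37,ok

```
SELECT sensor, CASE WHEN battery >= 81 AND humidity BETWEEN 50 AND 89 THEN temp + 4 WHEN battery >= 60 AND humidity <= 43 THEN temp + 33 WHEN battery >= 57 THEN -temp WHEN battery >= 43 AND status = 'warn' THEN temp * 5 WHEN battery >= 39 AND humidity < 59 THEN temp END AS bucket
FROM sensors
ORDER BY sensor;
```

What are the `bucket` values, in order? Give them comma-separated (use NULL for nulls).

21, 34, 26, -19, 5, -5, NULL, -11, NULL, NULL, -26

sensor=A: battery >= 81 AND humidity BETWEEN 50 AND 89 → 21
sensor=B: battery >= 39 AND humidity < 59 → 34
sensor=F: battery >= 60 AND humidity <= 43 → 26
sensor=G: battery >= 57 → -19
sensor=H: battery >= 57 → 5
sensor=L: battery >= 39 AND humidity < 59 → -5
sensor=M: (no match → NULL) → NULL
sensor=Q: battery >= 57 → -11
sensor=S: (no match → NULL) → NULL
sensor=W: (no match → NULL) → NULL
sensor=Y: battery >= 57 → -26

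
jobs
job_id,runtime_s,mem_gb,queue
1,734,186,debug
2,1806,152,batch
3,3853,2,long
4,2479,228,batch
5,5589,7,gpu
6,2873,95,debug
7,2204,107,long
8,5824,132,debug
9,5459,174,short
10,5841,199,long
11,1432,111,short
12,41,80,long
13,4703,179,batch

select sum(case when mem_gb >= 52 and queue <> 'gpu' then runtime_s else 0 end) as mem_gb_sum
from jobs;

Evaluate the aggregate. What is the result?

33396

job_id=1: ✓ → 734
job_id=2: ✓ → 1806
job_id=3: ✗
job_id=4: ✓ → 2479
job_id=5: ✗
job_id=6: ✓ → 2873
job_id=7: ✓ → 2204
job_id=8: ✓ → 5824
job_id=9: ✓ → 5459
job_id=10: ✓ → 5841
job_id=11: ✓ → 1432
job_id=12: ✓ → 41
job_id=13: ✓ → 4703
mem_gb_sum = 734 + 1806 + 2479 + 2873 + 2204 + 5824 + 5459 + 5841 + 1432 + 41 + 4703 = 33396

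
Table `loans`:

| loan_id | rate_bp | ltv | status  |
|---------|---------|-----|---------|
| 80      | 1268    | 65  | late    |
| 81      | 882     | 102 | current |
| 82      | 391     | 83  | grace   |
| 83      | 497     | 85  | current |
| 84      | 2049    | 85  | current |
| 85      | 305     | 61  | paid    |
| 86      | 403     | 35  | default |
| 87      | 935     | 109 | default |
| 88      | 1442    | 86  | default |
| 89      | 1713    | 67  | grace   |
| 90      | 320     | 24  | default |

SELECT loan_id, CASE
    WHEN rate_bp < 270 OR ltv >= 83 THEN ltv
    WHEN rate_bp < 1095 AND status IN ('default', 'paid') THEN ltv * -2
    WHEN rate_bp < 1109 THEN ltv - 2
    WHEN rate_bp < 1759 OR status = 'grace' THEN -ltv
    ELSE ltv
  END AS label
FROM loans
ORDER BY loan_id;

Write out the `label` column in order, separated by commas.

loan_id=80: rate_bp < 1759 OR status = 'grace' → -65
loan_id=81: rate_bp < 270 OR ltv >= 83 → 102
loan_id=82: rate_bp < 270 OR ltv >= 83 → 83
loan_id=83: rate_bp < 270 OR ltv >= 83 → 85
loan_id=84: rate_bp < 270 OR ltv >= 83 → 85
loan_id=85: rate_bp < 1095 AND status IN ('default', 'paid') → -122
loan_id=86: rate_bp < 1095 AND status IN ('default', 'paid') → -70
loan_id=87: rate_bp < 270 OR ltv >= 83 → 109
loan_id=88: rate_bp < 270 OR ltv >= 83 → 86
loan_id=89: rate_bp < 1759 OR status = 'grace' → -67
loan_id=90: rate_bp < 1095 AND status IN ('default', 'paid') → -48

-65, 102, 83, 85, 85, -122, -70, 109, 86, -67, -48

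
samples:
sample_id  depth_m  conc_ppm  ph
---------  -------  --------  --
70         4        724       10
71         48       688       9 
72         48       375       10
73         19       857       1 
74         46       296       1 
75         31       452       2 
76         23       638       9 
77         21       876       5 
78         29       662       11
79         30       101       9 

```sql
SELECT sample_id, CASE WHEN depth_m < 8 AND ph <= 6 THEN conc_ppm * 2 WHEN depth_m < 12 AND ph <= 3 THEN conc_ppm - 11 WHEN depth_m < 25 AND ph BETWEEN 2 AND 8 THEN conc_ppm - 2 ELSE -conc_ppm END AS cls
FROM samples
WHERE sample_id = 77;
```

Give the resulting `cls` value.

sample_id = 77: depth_m=21, conc_ppm=876, ph=5.
depth_m < 8 AND ph <= 6 → false
depth_m < 12 AND ph <= 3 → false
depth_m < 25 AND ph BETWEEN 2 AND 8 → true → 874

874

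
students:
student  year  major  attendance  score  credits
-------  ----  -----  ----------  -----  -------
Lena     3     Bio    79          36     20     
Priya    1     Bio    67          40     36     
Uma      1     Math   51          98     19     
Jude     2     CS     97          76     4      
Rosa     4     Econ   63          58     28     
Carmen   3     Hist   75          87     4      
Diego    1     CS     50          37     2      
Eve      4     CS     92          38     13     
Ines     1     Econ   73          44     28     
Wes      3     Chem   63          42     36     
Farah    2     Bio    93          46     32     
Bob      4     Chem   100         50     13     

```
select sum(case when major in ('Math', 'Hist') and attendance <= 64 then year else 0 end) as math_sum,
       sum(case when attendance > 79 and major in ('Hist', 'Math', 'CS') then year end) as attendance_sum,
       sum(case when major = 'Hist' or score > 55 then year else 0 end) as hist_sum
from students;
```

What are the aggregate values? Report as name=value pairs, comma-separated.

math_sum=1, attendance_sum=6, hist_sum=10

[math_sum: major in ('Math', 'Hist') and attendance <= 64]
student=Lena: ✗
student=Priya: ✗
student=Uma: ✓ → 1
student=Jude: ✗
student=Rosa: ✗
student=Carmen: ✗
student=Diego: ✗
student=Eve: ✗
student=Ines: ✗
student=Wes: ✗
student=Farah: ✗
student=Bob: ✗
math_sum = 1
—
[attendance_sum: attendance > 79 and major in ('Hist', 'Math', 'CS')]
student=Lena: ✗
student=Priya: ✗
student=Uma: ✗
student=Jude: ✓ → 2
student=Rosa: ✗
student=Carmen: ✗
student=Diego: ✗
student=Eve: ✓ → 4
student=Ines: ✗
student=Wes: ✗
student=Farah: ✗
student=Bob: ✗
attendance_sum = 2 + 4 = 6
—
[hist_sum: major = 'Hist' or score > 55]
student=Lena: ✗
student=Priya: ✗
student=Uma: ✓ → 1
student=Jude: ✓ → 2
student=Rosa: ✓ → 4
student=Carmen: ✓ → 3
student=Diego: ✗
student=Eve: ✗
student=Ines: ✗
student=Wes: ✗
student=Farah: ✗
student=Bob: ✗
hist_sum = 1 + 2 + 4 + 3 = 10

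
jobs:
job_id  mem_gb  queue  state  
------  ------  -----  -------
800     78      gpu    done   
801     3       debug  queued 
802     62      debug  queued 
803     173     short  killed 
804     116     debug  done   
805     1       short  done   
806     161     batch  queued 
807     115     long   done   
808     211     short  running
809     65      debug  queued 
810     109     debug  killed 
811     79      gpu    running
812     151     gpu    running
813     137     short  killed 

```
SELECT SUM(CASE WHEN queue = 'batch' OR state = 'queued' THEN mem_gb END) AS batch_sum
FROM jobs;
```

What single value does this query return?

job_id=800: ✗
job_id=801: ✓ → 3
job_id=802: ✓ → 62
job_id=803: ✗
job_id=804: ✗
job_id=805: ✗
job_id=806: ✓ → 161
job_id=807: ✗
job_id=808: ✗
job_id=809: ✓ → 65
job_id=810: ✗
job_id=811: ✗
job_id=812: ✗
job_id=813: ✗
batch_sum = 3 + 62 + 161 + 65 = 291

291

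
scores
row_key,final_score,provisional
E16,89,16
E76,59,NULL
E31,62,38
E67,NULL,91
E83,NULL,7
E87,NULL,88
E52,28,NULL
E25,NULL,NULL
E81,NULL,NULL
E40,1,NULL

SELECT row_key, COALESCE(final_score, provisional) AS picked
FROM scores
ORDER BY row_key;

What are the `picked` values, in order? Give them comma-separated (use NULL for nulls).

row_key=E16: final_score=89 → 89
row_key=E25: final_score=NULL, provisional=NULL (all NULL) → NULL
row_key=E31: final_score=62 → 62
row_key=E40: final_score=1 → 1
row_key=E52: final_score=28 → 28
row_key=E67: final_score=NULL, provisional=91 → 91
row_key=E76: final_score=59 → 59
row_key=E81: final_score=NULL, provisional=NULL (all NULL) → NULL
row_key=E83: final_score=NULL, provisional=7 → 7
row_key=E87: final_score=NULL, provisional=88 → 88

89, NULL, 62, 1, 28, 91, 59, NULL, 7, 88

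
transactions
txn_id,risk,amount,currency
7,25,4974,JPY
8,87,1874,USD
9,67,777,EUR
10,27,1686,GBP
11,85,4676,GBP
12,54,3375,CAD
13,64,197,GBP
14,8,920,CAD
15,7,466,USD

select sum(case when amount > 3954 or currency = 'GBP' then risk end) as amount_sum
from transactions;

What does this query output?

txn_id=7: ✓ → 25
txn_id=8: ✗
txn_id=9: ✗
txn_id=10: ✓ → 27
txn_id=11: ✓ → 85
txn_id=12: ✗
txn_id=13: ✓ → 64
txn_id=14: ✗
txn_id=15: ✗
amount_sum = 25 + 27 + 85 + 64 = 201

201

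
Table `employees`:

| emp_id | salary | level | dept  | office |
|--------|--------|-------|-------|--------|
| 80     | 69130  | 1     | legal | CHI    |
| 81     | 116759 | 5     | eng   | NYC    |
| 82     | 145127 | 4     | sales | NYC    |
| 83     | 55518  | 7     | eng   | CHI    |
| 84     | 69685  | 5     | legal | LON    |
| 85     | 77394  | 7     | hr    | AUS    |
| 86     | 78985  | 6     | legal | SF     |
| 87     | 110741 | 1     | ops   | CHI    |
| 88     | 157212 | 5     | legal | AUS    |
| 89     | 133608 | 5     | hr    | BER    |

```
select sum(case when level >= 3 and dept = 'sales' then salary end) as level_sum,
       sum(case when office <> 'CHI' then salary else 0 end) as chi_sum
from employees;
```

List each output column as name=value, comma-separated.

level_sum=145127, chi_sum=778770

[level_sum: level >= 3 and dept = 'sales']
emp_id=80: ✗
emp_id=81: ✗
emp_id=82: ✓ → 145127
emp_id=83: ✗
emp_id=84: ✗
emp_id=85: ✗
emp_id=86: ✗
emp_id=87: ✗
emp_id=88: ✗
emp_id=89: ✗
level_sum = 145127
—
[chi_sum: office <> 'CHI']
emp_id=80: ✗
emp_id=81: ✓ → 116759
emp_id=82: ✓ → 145127
emp_id=83: ✗
emp_id=84: ✓ → 69685
emp_id=85: ✓ → 77394
emp_id=86: ✓ → 78985
emp_id=87: ✗
emp_id=88: ✓ → 157212
emp_id=89: ✓ → 133608
chi_sum = 116759 + 145127 + 69685 + 77394 + 78985 + 157212 + 133608 = 778770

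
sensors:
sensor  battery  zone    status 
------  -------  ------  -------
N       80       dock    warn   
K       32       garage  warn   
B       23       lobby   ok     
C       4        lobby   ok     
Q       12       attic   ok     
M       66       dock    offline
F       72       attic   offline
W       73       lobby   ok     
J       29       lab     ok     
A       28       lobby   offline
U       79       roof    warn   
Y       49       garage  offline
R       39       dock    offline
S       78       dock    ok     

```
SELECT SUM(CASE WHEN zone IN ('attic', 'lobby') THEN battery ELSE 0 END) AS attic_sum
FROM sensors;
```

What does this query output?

sensor=N: ✗
sensor=K: ✗
sensor=B: ✓ → 23
sensor=C: ✓ → 4
sensor=Q: ✓ → 12
sensor=M: ✗
sensor=F: ✓ → 72
sensor=W: ✓ → 73
sensor=J: ✗
sensor=A: ✓ → 28
sensor=U: ✗
sensor=Y: ✗
sensor=R: ✗
sensor=S: ✗
attic_sum = 23 + 4 + 12 + 72 + 73 + 28 = 212

212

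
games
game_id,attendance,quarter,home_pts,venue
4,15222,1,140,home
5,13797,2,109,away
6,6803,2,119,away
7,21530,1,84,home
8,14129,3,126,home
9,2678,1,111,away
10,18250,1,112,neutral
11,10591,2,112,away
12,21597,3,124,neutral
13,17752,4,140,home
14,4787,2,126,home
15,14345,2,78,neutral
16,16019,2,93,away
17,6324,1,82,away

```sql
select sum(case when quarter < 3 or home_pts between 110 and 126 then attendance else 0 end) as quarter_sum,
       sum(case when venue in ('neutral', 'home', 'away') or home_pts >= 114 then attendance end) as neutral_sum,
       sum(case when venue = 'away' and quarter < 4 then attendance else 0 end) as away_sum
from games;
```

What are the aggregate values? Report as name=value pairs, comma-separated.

[quarter_sum: quarter < 3 or home_pts between 110 and 126]
game_id=4: ✓ → 15222
game_id=5: ✓ → 13797
game_id=6: ✓ → 6803
game_id=7: ✓ → 21530
game_id=8: ✓ → 14129
game_id=9: ✓ → 2678
game_id=10: ✓ → 18250
game_id=11: ✓ → 10591
game_id=12: ✓ → 21597
game_id=13: ✗
game_id=14: ✓ → 4787
game_id=15: ✓ → 14345
game_id=16: ✓ → 16019
game_id=17: ✓ → 6324
quarter_sum = 15222 + 13797 + 6803 + 21530 + 14129 + 2678 + 18250 + 10591 + 21597 + 4787 + 14345 + 16019 + 6324 = 166072
—
[neutral_sum: venue in ('neutral', 'home', 'away') or home_pts >= 114]
game_id=4: ✓ → 15222
game_id=5: ✓ → 13797
game_id=6: ✓ → 6803
game_id=7: ✓ → 21530
game_id=8: ✓ → 14129
game_id=9: ✓ → 2678
game_id=10: ✓ → 18250
game_id=11: ✓ → 10591
game_id=12: ✓ → 21597
game_id=13: ✓ → 17752
game_id=14: ✓ → 4787
game_id=15: ✓ → 14345
game_id=16: ✓ → 16019
game_id=17: ✓ → 6324
neutral_sum = 15222 + 13797 + 6803 + 21530 + 14129 + 2678 + 18250 + 10591 + 21597 + 17752 + 4787 + 14345 + 16019 + 6324 = 183824
—
[away_sum: venue = 'away' and quarter < 4]
game_id=4: ✗
game_id=5: ✓ → 13797
game_id=6: ✓ → 6803
game_id=7: ✗
game_id=8: ✗
game_id=9: ✓ → 2678
game_id=10: ✗
game_id=11: ✓ → 10591
game_id=12: ✗
game_id=13: ✗
game_id=14: ✗
game_id=15: ✗
game_id=16: ✓ → 16019
game_id=17: ✓ → 6324
away_sum = 13797 + 6803 + 2678 + 10591 + 16019 + 6324 = 56212

quarter_sum=166072, neutral_sum=183824, away_sum=56212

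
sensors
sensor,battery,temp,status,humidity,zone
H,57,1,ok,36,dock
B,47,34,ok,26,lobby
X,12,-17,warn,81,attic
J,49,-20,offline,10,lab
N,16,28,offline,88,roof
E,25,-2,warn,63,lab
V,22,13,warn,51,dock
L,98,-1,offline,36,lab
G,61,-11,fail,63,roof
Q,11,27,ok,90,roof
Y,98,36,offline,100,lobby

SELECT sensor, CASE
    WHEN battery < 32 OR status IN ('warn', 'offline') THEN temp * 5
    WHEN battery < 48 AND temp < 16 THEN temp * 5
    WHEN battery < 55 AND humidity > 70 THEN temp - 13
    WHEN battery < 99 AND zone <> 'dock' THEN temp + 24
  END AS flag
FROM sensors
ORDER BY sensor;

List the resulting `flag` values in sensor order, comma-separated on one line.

58, -10, 13, NULL, -100, -5, 140, 135, 65, -85, 180

sensor=B: battery < 99 AND zone <> 'dock' → 58
sensor=E: battery < 32 OR status IN ('warn', 'offline') → -10
sensor=G: battery < 99 AND zone <> 'dock' → 13
sensor=H: (no match → NULL) → NULL
sensor=J: battery < 32 OR status IN ('warn', 'offline') → -100
sensor=L: battery < 32 OR status IN ('warn', 'offline') → -5
sensor=N: battery < 32 OR status IN ('warn', 'offline') → 140
sensor=Q: battery < 32 OR status IN ('warn', 'offline') → 135
sensor=V: battery < 32 OR status IN ('warn', 'offline') → 65
sensor=X: battery < 32 OR status IN ('warn', 'offline') → -85
sensor=Y: battery < 32 OR status IN ('warn', 'offline') → 180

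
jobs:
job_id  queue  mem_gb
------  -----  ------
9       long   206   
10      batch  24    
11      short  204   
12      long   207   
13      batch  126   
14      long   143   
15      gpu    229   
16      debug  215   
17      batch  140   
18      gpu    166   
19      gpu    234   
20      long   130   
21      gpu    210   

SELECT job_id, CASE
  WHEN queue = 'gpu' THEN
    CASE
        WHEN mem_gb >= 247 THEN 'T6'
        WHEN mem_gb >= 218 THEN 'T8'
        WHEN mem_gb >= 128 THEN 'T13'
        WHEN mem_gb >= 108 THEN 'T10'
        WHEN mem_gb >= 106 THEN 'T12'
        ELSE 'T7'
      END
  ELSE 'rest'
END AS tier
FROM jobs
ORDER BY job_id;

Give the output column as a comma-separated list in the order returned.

rest, rest, rest, rest, rest, rest, T8, rest, rest, T13, T8, rest, T13

job_id=9: queue='long' → outer ELSE → rest
job_id=10: queue='batch' → outer ELSE → rest
job_id=11: queue='short' → outer ELSE → rest
job_id=12: queue='long' → outer ELSE → rest
job_id=13: queue='batch' → outer ELSE → rest
job_id=14: queue='long' → outer ELSE → rest
job_id=15: queue='gpu' → inner[mem_gb >= 218] → T8
job_id=16: queue='debug' → outer ELSE → rest
job_id=17: queue='batch' → outer ELSE → rest
job_id=18: queue='gpu' → inner[mem_gb >= 128] → T13
job_id=19: queue='gpu' → inner[mem_gb >= 218] → T8
job_id=20: queue='long' → outer ELSE → rest
job_id=21: queue='gpu' → inner[mem_gb >= 128] → T13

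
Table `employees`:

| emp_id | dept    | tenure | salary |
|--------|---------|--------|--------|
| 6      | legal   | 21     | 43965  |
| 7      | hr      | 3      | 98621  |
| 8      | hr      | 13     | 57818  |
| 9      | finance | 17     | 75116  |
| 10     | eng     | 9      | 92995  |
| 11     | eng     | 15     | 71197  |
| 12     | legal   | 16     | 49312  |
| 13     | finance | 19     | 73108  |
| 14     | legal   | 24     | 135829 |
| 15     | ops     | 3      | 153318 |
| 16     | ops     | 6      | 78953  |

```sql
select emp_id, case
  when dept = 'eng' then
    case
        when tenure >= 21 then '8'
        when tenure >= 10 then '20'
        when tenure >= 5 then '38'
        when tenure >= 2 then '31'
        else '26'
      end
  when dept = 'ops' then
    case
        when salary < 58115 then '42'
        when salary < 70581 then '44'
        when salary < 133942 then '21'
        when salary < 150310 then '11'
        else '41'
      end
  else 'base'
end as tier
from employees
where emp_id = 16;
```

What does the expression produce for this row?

21

emp_id = 16: dept=ops, tenure=6, salary=78953.
dept='ops' → inner[salary < 133942] → 21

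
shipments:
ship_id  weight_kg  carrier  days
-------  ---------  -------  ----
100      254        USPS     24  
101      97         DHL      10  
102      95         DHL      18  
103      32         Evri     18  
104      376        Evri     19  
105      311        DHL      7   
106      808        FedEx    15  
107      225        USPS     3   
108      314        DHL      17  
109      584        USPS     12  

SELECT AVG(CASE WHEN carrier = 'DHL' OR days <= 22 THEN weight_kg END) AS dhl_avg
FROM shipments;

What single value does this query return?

ship_id=100: ✗
ship_id=101: ✓ → 97
ship_id=102: ✓ → 95
ship_id=103: ✓ → 32
ship_id=104: ✓ → 376
ship_id=105: ✓ → 311
ship_id=106: ✓ → 808
ship_id=107: ✓ → 225
ship_id=108: ✓ → 314
ship_id=109: ✓ → 584
dhl_avg = (97 + 95 + 32 + 376 + 311 + 808 + 225 + 314 + 584) / 9 = 315.7777777778

315.7777777778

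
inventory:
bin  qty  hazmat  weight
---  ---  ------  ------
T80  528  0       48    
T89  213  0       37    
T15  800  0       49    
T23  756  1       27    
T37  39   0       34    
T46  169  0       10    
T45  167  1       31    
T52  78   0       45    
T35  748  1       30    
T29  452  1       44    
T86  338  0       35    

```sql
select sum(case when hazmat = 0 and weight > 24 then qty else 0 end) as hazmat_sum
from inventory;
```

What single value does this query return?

1996

bin=T80: ✓ → 528
bin=T89: ✓ → 213
bin=T15: ✓ → 800
bin=T23: ✗
bin=T37: ✓ → 39
bin=T46: ✗
bin=T45: ✗
bin=T52: ✓ → 78
bin=T35: ✗
bin=T29: ✗
bin=T86: ✓ → 338
hazmat_sum = 528 + 213 + 800 + 39 + 78 + 338 = 1996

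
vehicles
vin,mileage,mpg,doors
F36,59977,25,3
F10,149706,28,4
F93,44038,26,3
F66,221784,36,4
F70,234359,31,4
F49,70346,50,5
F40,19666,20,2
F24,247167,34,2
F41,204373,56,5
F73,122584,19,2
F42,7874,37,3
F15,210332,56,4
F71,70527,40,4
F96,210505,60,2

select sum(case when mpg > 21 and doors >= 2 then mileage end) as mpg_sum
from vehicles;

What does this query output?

1730988

vin=F36: ✓ → 59977
vin=F10: ✓ → 149706
vin=F93: ✓ → 44038
vin=F66: ✓ → 221784
vin=F70: ✓ → 234359
vin=F49: ✓ → 70346
vin=F40: ✗
vin=F24: ✓ → 247167
vin=F41: ✓ → 204373
vin=F73: ✗
vin=F42: ✓ → 7874
vin=F15: ✓ → 210332
vin=F71: ✓ → 70527
vin=F96: ✓ → 210505
mpg_sum = 59977 + 149706 + 44038 + 221784 + 234359 + 70346 + 247167 + 204373 + 7874 + 210332 + 70527 + 210505 = 1730988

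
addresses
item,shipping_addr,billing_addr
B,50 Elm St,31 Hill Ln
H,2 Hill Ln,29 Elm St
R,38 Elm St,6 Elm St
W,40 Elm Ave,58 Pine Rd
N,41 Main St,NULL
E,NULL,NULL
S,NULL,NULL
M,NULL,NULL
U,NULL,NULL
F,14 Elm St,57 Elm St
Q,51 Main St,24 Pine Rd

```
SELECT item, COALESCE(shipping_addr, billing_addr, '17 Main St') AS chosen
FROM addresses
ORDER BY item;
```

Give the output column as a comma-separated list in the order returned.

item=B: shipping_addr=50 Elm St → 50 Elm St
item=E: shipping_addr=NULL, billing_addr=NULL, → literal 17 Main St → 17 Main St
item=F: shipping_addr=14 Elm St → 14 Elm St
item=H: shipping_addr=2 Hill Ln → 2 Hill Ln
item=M: shipping_addr=NULL, billing_addr=NULL, → literal 17 Main St → 17 Main St
item=N: shipping_addr=41 Main St → 41 Main St
item=Q: shipping_addr=51 Main St → 51 Main St
item=R: shipping_addr=38 Elm St → 38 Elm St
item=S: shipping_addr=NULL, billing_addr=NULL, → literal 17 Main St → 17 Main St
item=U: shipping_addr=NULL, billing_addr=NULL, → literal 17 Main St → 17 Main St
item=W: shipping_addr=40 Elm Ave → 40 Elm Ave

50 Elm St, 17 Main St, 14 Elm St, 2 Hill Ln, 17 Main St, 41 Main St, 51 Main St, 38 Elm St, 17 Main St, 17 Main St, 40 Elm Ave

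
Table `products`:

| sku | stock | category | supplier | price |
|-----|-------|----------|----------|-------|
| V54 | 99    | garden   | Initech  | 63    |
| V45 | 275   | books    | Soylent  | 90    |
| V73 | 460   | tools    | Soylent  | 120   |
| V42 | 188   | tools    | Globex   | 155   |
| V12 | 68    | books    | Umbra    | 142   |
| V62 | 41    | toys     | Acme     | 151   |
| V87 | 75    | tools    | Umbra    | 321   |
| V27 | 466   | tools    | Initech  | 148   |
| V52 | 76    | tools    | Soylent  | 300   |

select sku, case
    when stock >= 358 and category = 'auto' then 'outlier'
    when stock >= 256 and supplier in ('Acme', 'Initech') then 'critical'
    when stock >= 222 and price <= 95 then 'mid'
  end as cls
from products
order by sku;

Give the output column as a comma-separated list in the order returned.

NULL, critical, NULL, mid, NULL, NULL, NULL, NULL, NULL

sku=V12: (no match → NULL) → NULL
sku=V27: stock >= 256 and supplier in ('Acme', 'Initech') → critical
sku=V42: (no match → NULL) → NULL
sku=V45: stock >= 222 and price <= 95 → mid
sku=V52: (no match → NULL) → NULL
sku=V54: (no match → NULL) → NULL
sku=V62: (no match → NULL) → NULL
sku=V73: (no match → NULL) → NULL
sku=V87: (no match → NULL) → NULL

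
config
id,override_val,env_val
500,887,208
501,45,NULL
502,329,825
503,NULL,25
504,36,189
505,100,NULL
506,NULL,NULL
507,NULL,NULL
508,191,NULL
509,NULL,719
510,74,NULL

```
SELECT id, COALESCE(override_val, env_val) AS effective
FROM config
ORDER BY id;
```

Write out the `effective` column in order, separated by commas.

id=500: override_val=887 → 887
id=501: override_val=45 → 45
id=502: override_val=329 → 329
id=503: override_val=NULL, env_val=25 → 25
id=504: override_val=36 → 36
id=505: override_val=100 → 100
id=506: override_val=NULL, env_val=NULL (all NULL) → NULL
id=507: override_val=NULL, env_val=NULL (all NULL) → NULL
id=508: override_val=191 → 191
id=509: override_val=NULL, env_val=719 → 719
id=510: override_val=74 → 74

887, 45, 329, 25, 36, 100, NULL, NULL, 191, 719, 74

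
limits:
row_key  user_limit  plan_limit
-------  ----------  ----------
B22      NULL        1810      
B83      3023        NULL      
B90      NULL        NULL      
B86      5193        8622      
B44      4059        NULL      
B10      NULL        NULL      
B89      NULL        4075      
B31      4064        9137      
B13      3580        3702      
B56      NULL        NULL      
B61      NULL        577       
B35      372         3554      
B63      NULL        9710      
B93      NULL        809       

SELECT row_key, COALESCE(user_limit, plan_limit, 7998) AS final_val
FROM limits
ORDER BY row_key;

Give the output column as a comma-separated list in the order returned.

7998, 3580, 1810, 4064, 372, 4059, 7998, 577, 9710, 3023, 5193, 4075, 7998, 809

row_key=B10: user_limit=NULL, plan_limit=NULL, → literal 7998 → 7998
row_key=B13: user_limit=3580 → 3580
row_key=B22: user_limit=NULL, plan_limit=1810 → 1810
row_key=B31: user_limit=4064 → 4064
row_key=B35: user_limit=372 → 372
row_key=B44: user_limit=4059 → 4059
row_key=B56: user_limit=NULL, plan_limit=NULL, → literal 7998 → 7998
row_key=B61: user_limit=NULL, plan_limit=577 → 577
row_key=B63: user_limit=NULL, plan_limit=9710 → 9710
row_key=B83: user_limit=3023 → 3023
row_key=B86: user_limit=5193 → 5193
row_key=B89: user_limit=NULL, plan_limit=4075 → 4075
row_key=B90: user_limit=NULL, plan_limit=NULL, → literal 7998 → 7998
row_key=B93: user_limit=NULL, plan_limit=809 → 809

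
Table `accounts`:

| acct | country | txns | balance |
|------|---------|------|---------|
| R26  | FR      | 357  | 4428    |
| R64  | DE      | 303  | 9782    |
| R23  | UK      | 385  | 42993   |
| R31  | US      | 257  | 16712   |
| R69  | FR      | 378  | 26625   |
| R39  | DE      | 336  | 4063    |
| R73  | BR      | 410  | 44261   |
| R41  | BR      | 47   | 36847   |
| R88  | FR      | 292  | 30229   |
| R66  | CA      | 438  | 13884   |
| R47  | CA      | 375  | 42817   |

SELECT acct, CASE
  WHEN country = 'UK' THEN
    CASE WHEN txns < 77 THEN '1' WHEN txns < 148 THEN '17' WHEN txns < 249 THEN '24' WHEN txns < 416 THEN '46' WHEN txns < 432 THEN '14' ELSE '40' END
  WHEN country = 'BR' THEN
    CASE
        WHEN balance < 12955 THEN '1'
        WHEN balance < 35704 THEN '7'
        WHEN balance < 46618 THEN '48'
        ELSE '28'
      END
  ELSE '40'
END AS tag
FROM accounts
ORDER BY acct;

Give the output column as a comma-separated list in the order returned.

46, 40, 40, 40, 48, 40, 40, 40, 40, 48, 40

acct=R23: country='UK' → inner[txns < 416] → 46
acct=R26: country='FR' → outer ELSE → 40
acct=R31: country='US' → outer ELSE → 40
acct=R39: country='DE' → outer ELSE → 40
acct=R41: country='BR' → inner[balance < 46618] → 48
acct=R47: country='CA' → outer ELSE → 40
acct=R64: country='DE' → outer ELSE → 40
acct=R66: country='CA' → outer ELSE → 40
acct=R69: country='FR' → outer ELSE → 40
acct=R73: country='BR' → inner[balance < 46618] → 48
acct=R88: country='FR' → outer ELSE → 40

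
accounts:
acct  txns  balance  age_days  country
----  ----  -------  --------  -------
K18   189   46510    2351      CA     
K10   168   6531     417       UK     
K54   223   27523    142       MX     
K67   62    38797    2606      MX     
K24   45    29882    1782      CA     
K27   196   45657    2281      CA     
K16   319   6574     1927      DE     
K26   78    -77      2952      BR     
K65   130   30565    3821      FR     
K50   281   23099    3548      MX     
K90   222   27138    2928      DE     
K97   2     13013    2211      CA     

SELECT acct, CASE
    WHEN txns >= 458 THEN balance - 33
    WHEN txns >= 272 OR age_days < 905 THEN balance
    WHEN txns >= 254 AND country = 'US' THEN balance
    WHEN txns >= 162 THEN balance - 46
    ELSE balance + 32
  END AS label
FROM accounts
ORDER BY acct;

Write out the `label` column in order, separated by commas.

6531, 6574, 46464, 29914, -45, 45611, 23099, 27523, 30597, 38829, 27092, 13045

acct=K10: txns >= 272 OR age_days < 905 → 6531
acct=K16: txns >= 272 OR age_days < 905 → 6574
acct=K18: txns >= 162 → 46464
acct=K24: ELSE → 29914
acct=K26: ELSE → -45
acct=K27: txns >= 162 → 45611
acct=K50: txns >= 272 OR age_days < 905 → 23099
acct=K54: txns >= 272 OR age_days < 905 → 27523
acct=K65: ELSE → 30597
acct=K67: ELSE → 38829
acct=K90: txns >= 162 → 27092
acct=K97: ELSE → 13045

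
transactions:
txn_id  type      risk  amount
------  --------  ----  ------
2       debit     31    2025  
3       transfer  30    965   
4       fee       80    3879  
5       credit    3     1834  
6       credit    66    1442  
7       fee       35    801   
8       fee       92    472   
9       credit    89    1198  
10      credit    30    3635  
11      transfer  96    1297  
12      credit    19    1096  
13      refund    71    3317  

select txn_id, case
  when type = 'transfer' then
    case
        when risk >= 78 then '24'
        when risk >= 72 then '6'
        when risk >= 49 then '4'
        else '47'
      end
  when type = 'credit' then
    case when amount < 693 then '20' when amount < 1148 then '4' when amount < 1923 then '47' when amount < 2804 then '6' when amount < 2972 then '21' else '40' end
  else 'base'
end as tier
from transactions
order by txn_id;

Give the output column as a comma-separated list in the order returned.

txn_id=2: type='debit' → outer ELSE → base
txn_id=3: type='transfer' → inner[ELSE] → 47
txn_id=4: type='fee' → outer ELSE → base
txn_id=5: type='credit' → inner[amount < 1923] → 47
txn_id=6: type='credit' → inner[amount < 1923] → 47
txn_id=7: type='fee' → outer ELSE → base
txn_id=8: type='fee' → outer ELSE → base
txn_id=9: type='credit' → inner[amount < 1923] → 47
txn_id=10: type='credit' → inner[ELSE] → 40
txn_id=11: type='transfer' → inner[risk >= 78] → 24
txn_id=12: type='credit' → inner[amount < 1148] → 4
txn_id=13: type='refund' → outer ELSE → base

base, 47, base, 47, 47, base, base, 47, 40, 24, 4, base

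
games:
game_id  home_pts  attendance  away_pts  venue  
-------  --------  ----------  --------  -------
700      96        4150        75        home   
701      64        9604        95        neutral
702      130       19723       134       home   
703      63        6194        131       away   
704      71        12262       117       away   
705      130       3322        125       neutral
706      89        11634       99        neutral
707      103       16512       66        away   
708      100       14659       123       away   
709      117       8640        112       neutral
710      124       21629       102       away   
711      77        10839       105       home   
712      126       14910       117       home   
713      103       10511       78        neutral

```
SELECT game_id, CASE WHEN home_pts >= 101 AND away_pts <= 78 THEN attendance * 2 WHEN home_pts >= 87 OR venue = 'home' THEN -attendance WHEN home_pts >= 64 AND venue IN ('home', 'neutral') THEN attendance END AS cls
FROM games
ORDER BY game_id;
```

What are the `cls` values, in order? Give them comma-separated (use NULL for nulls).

-4150, 9604, -19723, NULL, NULL, -3322, -11634, 33024, -14659, -8640, -21629, -10839, -14910, 21022

game_id=700: home_pts >= 87 OR venue = 'home' → -4150
game_id=701: home_pts >= 64 AND venue IN ('home', 'neutral') → 9604
game_id=702: home_pts >= 87 OR venue = 'home' → -19723
game_id=703: (no match → NULL) → NULL
game_id=704: (no match → NULL) → NULL
game_id=705: home_pts >= 87 OR venue = 'home' → -3322
game_id=706: home_pts >= 87 OR venue = 'home' → -11634
game_id=707: home_pts >= 101 AND away_pts <= 78 → 33024
game_id=708: home_pts >= 87 OR venue = 'home' → -14659
game_id=709: home_pts >= 87 OR venue = 'home' → -8640
game_id=710: home_pts >= 87 OR venue = 'home' → -21629
game_id=711: home_pts >= 87 OR venue = 'home' → -10839
game_id=712: home_pts >= 87 OR venue = 'home' → -14910
game_id=713: home_pts >= 101 AND away_pts <= 78 → 21022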